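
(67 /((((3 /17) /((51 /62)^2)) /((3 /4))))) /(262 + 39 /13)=2962539 /4074640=0.73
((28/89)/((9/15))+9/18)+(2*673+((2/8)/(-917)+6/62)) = 40898637385/30360036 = 1347.12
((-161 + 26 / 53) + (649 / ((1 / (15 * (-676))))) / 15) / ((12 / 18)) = -69782637 / 106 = -658326.76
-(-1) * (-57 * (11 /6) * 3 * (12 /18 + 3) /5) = -2299 /10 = -229.90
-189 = -189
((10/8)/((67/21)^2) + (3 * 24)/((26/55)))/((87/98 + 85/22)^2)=10337186034945/1530989125588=6.75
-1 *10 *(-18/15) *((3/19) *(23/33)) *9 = 2484/209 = 11.89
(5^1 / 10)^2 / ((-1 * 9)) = -1 / 36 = -0.03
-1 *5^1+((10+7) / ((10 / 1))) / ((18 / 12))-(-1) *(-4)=-118 / 15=-7.87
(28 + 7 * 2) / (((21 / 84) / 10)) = 1680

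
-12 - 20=-32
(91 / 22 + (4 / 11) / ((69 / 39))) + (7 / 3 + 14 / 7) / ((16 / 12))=7683 / 1012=7.59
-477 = -477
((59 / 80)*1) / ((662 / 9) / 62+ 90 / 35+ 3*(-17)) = -115227 / 7381120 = -0.02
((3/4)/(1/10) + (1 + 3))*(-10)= -115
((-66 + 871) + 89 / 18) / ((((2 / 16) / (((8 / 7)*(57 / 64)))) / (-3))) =-277001 / 14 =-19785.79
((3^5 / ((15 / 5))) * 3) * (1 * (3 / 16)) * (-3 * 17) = -37179 / 16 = -2323.69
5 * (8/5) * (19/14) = 76/7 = 10.86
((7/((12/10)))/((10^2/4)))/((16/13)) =91/480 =0.19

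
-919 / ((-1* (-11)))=-919 / 11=-83.55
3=3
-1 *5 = -5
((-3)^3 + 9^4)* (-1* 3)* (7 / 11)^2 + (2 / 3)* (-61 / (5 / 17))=-121144 / 15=-8076.27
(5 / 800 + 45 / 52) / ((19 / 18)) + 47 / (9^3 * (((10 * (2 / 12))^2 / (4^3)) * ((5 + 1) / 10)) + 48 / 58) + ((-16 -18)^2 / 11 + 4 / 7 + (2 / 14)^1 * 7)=878064150637 / 7992544560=109.86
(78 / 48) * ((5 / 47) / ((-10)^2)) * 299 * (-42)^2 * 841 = 1441614447 / 1880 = 766816.20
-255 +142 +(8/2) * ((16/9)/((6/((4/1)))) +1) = -104.26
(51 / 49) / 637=51 / 31213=0.00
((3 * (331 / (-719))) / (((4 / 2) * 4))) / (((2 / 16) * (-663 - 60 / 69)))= 22839 / 10978411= 0.00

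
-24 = -24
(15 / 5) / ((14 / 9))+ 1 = 41 / 14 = 2.93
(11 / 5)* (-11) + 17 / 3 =-278 / 15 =-18.53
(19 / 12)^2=361 / 144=2.51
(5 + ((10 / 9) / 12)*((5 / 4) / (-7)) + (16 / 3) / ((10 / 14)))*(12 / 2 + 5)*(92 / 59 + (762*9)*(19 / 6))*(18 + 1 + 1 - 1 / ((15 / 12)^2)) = 32106047009927 / 557550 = 57584157.49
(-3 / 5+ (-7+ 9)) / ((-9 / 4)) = -28 / 45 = -0.62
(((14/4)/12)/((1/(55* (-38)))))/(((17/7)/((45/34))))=-768075/2312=-332.21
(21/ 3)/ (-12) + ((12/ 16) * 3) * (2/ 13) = -37/ 156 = -0.24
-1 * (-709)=709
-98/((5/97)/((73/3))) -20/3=-231346/5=-46269.20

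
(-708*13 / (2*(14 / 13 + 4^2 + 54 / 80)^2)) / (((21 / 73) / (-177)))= 1786516035200 / 198826509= 8985.30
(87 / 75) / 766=29 / 19150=0.00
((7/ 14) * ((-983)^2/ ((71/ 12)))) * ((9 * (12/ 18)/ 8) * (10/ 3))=14494335/ 71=204145.56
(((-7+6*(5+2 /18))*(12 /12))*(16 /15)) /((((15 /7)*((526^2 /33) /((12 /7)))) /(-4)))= -0.01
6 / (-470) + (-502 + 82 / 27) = -3166001 / 6345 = -498.98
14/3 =4.67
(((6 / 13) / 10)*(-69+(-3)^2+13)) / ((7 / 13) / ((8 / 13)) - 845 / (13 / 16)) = 376 / 180115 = 0.00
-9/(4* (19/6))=-27/38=-0.71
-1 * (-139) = 139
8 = 8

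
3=3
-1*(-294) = 294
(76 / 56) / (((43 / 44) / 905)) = 378290 / 301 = 1256.78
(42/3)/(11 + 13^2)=7/90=0.08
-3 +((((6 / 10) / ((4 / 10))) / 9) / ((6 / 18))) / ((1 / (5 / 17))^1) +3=0.15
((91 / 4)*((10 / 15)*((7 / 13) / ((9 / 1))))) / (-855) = -49 / 46170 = -0.00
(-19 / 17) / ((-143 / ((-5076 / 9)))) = -10716 / 2431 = -4.41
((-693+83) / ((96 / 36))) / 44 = -915 / 176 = -5.20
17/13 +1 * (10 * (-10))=-1283/13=-98.69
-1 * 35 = -35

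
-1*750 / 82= -375 / 41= -9.15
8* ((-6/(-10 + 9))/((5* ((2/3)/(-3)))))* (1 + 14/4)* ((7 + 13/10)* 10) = -80676/5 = -16135.20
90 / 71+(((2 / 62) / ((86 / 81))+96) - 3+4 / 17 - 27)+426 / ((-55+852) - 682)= 26361779257 / 370054130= 71.24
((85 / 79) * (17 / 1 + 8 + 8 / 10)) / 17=1.63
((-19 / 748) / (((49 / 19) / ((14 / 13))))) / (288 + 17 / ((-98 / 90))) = -2527 / 64893114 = -0.00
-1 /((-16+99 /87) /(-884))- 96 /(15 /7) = -224724 /2155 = -104.28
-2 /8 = -1 /4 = -0.25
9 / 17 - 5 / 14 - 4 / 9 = -583 / 2142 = -0.27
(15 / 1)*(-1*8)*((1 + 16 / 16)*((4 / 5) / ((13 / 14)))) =-2688 / 13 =-206.77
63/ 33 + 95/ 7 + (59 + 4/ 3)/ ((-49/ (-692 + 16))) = 1370948/ 1617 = 847.83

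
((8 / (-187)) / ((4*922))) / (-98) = 1 / 8448286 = 0.00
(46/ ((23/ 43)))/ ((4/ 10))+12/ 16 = 863/ 4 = 215.75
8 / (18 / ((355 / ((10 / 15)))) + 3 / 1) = 2840 / 1077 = 2.64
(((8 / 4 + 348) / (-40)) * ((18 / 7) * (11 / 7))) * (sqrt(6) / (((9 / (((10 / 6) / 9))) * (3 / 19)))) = -5225 * sqrt(6) / 1134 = -11.29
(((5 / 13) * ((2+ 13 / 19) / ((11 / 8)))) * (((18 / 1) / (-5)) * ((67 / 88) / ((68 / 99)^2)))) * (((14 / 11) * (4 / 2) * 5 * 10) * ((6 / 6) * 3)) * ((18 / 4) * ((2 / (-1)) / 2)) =7494.74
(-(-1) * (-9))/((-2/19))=171/2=85.50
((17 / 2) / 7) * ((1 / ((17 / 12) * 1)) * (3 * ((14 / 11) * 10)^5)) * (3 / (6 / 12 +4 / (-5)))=-1382976000000 / 161051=-8587192.88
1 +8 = 9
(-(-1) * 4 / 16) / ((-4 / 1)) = -1 / 16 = -0.06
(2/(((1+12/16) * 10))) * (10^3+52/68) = 68052/595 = 114.37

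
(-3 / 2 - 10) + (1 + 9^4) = 13101 / 2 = 6550.50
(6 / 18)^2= 1 / 9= 0.11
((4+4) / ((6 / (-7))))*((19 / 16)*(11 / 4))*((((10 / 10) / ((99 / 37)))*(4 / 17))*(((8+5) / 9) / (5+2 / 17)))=-63973 / 84564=-0.76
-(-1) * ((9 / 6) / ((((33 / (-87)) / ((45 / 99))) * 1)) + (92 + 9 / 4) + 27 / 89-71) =937155 / 43076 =21.76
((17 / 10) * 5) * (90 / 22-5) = -85 / 11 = -7.73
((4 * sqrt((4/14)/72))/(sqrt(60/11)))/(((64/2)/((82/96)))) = 41 * sqrt(1155)/483840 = 0.00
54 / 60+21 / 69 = 277 / 230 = 1.20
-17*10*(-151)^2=-3876170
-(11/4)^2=-121/16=-7.56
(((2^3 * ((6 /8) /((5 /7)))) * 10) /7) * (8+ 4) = 144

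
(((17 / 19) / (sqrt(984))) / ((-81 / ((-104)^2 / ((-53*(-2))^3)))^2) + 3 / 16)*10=77685920*sqrt(246) / 339847412559541353 + 15 / 8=1.88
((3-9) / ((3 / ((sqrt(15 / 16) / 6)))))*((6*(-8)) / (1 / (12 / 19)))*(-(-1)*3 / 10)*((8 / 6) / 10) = 48*sqrt(15) / 475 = 0.39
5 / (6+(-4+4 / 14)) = 35 / 16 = 2.19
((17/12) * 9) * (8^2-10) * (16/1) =11016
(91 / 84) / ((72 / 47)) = 611 / 864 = 0.71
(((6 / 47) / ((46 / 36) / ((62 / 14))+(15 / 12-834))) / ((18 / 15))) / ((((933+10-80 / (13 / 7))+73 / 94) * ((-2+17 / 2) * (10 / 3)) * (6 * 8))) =-1 / 7330023030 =-0.00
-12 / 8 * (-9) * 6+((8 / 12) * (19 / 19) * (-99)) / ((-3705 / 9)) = 100233 / 1235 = 81.16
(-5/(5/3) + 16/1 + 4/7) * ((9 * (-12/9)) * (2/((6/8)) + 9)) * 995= -1890500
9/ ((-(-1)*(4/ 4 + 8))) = 1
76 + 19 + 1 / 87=8266 / 87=95.01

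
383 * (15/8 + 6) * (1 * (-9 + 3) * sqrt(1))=-72387/4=-18096.75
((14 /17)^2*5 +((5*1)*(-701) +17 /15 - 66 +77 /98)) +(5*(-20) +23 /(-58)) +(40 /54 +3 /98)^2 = -1075419094403291 /293390146980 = -3665.49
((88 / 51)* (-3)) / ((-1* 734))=44 / 6239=0.01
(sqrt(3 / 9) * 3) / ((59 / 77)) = 2.26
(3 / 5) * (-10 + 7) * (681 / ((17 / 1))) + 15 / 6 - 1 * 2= -12173 / 170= -71.61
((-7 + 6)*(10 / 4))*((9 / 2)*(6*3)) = -405 / 2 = -202.50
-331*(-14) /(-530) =-2317 /265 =-8.74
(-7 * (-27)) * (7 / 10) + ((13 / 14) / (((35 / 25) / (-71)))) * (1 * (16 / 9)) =214243 / 4410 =48.58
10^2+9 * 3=127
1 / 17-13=-220 / 17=-12.94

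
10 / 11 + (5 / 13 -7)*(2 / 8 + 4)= -7781 / 286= -27.21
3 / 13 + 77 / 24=1073 / 312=3.44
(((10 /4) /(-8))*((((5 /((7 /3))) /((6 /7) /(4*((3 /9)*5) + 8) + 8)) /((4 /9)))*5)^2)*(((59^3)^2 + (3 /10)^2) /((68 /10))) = -3185533126666873125 /183628288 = -17347725458.66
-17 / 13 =-1.31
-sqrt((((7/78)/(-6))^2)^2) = -49/219024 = -0.00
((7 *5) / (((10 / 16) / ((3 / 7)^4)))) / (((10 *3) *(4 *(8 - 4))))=27 / 6860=0.00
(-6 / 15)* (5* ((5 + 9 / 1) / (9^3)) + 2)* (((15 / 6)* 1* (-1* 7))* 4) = 42784 / 729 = 58.69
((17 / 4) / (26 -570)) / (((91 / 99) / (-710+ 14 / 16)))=561627 / 93184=6.03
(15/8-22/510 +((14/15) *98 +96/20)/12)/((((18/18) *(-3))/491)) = -29610737/18360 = -1612.79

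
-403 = -403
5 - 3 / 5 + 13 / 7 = 219 / 35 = 6.26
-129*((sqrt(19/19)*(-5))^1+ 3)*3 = 774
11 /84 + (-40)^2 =134411 /84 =1600.13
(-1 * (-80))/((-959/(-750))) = 62.57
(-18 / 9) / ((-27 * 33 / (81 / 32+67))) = 2225 / 14256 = 0.16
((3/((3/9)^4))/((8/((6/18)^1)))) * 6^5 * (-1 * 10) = -787320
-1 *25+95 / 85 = -406 / 17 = -23.88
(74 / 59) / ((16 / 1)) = 37 / 472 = 0.08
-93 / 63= -31 / 21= -1.48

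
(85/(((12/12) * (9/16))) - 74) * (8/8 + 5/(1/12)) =42334/9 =4703.78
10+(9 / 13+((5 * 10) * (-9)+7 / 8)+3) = -45285 / 104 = -435.43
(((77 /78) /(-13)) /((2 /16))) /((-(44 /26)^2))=0.21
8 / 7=1.14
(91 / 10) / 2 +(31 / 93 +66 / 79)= 27107 / 4740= 5.72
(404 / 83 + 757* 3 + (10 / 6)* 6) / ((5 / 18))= 3415086 / 415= 8229.12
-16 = -16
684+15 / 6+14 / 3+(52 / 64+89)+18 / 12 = 37559 / 48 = 782.48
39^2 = 1521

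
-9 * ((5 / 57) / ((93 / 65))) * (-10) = 3250 / 589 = 5.52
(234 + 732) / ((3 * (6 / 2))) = 322 / 3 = 107.33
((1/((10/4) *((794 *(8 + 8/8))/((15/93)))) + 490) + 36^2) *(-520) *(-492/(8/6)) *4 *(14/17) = 236184500668480/209219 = 1128886481.00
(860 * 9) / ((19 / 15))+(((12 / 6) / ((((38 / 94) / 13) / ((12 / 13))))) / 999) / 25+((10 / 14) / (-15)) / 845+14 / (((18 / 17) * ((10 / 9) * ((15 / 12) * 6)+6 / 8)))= 124661203481467 / 20396191725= 6111.98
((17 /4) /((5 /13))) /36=221 /720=0.31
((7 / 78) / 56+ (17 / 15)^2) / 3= 60187 / 140400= 0.43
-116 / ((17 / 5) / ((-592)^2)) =-203269120 / 17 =-11957007.06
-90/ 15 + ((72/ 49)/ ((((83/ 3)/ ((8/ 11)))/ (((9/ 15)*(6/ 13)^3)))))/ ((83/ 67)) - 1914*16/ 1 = -1249372613591202/ 40789183435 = -30630.00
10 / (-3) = -10 / 3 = -3.33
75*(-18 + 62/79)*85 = -8670000/79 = -109746.84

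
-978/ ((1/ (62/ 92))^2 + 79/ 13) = -12218154/ 103427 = -118.13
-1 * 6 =-6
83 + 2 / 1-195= -110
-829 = -829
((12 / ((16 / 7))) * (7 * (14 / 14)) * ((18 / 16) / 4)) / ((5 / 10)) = 1323 / 64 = 20.67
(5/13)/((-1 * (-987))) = 5/12831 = 0.00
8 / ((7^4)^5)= 8 / 79792266297612001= 0.00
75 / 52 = 1.44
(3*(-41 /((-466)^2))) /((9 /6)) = -41 /108578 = -0.00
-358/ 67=-5.34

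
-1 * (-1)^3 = 1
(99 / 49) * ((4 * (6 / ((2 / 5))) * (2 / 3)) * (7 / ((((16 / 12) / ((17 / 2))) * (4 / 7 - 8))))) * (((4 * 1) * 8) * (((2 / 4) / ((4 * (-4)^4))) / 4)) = -25245 / 13312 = -1.90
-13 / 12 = -1.08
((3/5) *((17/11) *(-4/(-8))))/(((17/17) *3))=17/110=0.15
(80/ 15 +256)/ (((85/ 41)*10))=16072/ 1275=12.61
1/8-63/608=13/608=0.02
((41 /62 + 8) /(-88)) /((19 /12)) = -1611 /25916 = -0.06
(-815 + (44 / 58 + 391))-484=-26310 / 29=-907.24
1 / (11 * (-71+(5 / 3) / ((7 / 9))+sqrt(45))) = -3374 / 2531309 - 147 * sqrt(5) / 2531309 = -0.00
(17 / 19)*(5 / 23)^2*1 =425 / 10051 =0.04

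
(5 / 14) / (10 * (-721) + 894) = -5 / 88424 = -0.00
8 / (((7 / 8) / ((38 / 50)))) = 1216 / 175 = 6.95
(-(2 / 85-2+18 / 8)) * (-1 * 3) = 279 / 340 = 0.82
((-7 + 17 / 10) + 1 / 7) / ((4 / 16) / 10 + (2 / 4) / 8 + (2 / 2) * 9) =-2888 / 5089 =-0.57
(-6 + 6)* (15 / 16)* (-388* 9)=0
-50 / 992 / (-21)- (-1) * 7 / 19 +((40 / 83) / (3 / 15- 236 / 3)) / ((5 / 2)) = 7121752457 / 19333439664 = 0.37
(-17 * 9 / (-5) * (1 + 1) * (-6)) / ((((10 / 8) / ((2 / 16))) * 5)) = -918 / 125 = -7.34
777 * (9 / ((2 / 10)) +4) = 38073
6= 6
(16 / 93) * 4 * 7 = 448 / 93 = 4.82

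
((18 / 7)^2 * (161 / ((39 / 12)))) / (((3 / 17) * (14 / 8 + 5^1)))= 25024 / 91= 274.99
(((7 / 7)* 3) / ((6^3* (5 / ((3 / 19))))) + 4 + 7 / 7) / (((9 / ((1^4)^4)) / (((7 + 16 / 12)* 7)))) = 399035 / 12312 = 32.41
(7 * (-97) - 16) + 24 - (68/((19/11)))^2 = -801735/361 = -2220.87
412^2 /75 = 169744 /75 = 2263.25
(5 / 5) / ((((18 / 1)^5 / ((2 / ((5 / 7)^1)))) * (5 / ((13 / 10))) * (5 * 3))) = 91 / 3542940000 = 0.00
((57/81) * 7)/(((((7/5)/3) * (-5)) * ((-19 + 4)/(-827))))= -15713/135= -116.39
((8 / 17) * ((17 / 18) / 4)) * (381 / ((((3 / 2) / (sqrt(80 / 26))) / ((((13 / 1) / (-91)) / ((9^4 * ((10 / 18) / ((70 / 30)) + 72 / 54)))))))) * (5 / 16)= -635 * sqrt(130) / 33776028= -0.00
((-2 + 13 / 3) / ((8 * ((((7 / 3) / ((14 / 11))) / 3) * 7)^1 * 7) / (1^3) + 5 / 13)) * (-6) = -1638 / 28073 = -0.06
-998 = -998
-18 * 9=-162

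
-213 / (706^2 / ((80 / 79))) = -4260 / 9844111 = -0.00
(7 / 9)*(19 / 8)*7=931 / 72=12.93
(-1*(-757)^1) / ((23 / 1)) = 757 / 23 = 32.91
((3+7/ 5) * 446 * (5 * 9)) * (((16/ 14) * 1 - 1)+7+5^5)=1936152900/ 7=276593271.43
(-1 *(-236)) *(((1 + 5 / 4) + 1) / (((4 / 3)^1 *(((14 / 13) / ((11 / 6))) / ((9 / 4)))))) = 987129 / 448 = 2203.41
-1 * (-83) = 83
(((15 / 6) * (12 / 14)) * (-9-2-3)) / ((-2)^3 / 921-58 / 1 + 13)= 27630 / 41453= 0.67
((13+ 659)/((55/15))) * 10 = 20160/11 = 1832.73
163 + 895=1058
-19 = -19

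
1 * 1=1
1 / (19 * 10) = 1 / 190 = 0.01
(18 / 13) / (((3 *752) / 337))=1011 / 4888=0.21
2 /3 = 0.67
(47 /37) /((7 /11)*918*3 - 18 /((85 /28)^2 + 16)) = 10220573 /14095207350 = 0.00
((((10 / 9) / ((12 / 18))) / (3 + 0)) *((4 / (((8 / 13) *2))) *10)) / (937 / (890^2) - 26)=-128716250 / 185342967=-0.69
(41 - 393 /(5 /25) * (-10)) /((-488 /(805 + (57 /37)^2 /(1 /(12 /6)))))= -21828320213 /668072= -32673.60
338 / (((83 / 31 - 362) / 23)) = -240994 / 11139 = -21.64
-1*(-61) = 61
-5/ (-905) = 1/ 181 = 0.01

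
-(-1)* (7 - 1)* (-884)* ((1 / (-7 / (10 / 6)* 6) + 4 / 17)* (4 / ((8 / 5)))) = -54470 / 21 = -2593.81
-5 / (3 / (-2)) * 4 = 40 / 3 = 13.33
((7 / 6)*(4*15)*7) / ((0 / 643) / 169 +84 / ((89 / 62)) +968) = 0.48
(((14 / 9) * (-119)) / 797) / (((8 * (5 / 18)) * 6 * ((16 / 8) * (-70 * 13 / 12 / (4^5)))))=30464 / 259025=0.12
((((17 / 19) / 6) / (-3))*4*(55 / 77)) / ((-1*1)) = 170 / 1197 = 0.14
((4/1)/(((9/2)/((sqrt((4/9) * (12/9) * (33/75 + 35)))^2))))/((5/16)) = 1814528/30375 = 59.74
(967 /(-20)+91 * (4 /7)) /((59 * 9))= 73 /10620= 0.01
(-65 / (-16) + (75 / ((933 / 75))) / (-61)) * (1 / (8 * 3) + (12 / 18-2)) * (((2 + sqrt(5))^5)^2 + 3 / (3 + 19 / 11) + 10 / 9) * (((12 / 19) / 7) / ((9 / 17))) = -39433524615500735 / 48582758016-1081040936525 * sqrt(5) / 2978136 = -1623353.19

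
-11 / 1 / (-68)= 11 / 68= 0.16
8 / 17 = 0.47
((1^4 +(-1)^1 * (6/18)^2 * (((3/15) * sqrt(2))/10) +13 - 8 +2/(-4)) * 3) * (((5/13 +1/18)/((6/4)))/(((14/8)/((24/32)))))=1133/546 - 103 * sqrt(2)/122850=2.07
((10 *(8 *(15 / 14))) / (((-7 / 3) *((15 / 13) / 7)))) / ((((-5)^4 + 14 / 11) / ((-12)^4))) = -355829760 / 48223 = -7378.84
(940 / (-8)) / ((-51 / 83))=19505 / 102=191.23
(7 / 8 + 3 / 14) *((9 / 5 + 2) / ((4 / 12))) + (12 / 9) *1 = 11551 / 840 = 13.75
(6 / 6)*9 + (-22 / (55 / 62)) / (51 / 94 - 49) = 216631 / 22775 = 9.51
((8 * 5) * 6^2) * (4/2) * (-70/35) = -5760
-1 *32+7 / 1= -25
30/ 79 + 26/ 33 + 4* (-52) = -539212/ 2607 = -206.83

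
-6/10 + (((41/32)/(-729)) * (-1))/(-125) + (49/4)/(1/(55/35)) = 54383359/2916000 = 18.65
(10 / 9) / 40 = 1 / 36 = 0.03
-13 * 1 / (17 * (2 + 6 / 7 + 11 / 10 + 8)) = -910 / 14229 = -0.06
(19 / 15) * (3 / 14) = 19 / 70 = 0.27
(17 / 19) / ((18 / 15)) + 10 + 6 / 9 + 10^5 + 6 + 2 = 11402213 / 114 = 100019.41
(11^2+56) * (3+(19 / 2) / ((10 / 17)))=67791 / 20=3389.55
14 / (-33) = -14 / 33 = -0.42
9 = 9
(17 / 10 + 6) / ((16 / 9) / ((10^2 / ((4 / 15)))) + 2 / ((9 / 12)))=7425 / 2576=2.88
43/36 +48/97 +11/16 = 33199/13968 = 2.38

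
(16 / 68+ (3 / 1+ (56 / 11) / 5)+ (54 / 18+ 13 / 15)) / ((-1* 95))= -22777 / 266475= -0.09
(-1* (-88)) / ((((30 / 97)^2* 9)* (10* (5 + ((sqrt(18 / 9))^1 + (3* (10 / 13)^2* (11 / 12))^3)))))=2244613542207894572 / 1996843794323955975 - 2411328512091661019* sqrt(2) / 19968437943239559750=0.95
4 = 4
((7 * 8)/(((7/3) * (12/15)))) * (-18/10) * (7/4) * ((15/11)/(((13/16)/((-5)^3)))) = 19825.17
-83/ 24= -3.46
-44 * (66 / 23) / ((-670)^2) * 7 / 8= -2541 / 10324700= -0.00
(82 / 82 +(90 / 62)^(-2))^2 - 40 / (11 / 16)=-2526321844 / 45106875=-56.01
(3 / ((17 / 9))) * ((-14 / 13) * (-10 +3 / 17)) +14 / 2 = 23.80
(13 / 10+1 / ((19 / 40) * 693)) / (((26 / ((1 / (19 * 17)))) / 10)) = 171571 / 110576466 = 0.00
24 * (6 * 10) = 1440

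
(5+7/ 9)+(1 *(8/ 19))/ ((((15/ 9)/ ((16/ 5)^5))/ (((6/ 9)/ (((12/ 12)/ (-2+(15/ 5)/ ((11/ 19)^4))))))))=54838022778364/ 39118921875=1401.83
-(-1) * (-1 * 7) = -7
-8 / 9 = -0.89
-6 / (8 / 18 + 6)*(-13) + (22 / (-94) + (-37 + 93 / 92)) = -3024517 / 125396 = -24.12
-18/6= -3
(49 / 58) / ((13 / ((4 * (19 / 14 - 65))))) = -6237 / 377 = -16.54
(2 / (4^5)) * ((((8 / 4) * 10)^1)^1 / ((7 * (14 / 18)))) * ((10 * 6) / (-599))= -675 / 939232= -0.00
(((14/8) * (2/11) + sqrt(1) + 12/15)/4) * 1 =233/440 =0.53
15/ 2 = 7.50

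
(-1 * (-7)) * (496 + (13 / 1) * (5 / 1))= 3927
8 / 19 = 0.42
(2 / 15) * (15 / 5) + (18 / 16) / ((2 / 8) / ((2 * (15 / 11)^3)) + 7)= 532537 / 951655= 0.56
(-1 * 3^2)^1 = -9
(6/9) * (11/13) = 0.56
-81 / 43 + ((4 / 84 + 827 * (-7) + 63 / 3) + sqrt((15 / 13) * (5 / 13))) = -5210162 / 903 + 5 * sqrt(3) / 13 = -5769.17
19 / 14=1.36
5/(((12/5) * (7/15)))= 125/28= 4.46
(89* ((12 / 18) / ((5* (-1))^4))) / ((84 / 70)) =89 / 1125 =0.08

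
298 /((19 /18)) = 5364 /19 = 282.32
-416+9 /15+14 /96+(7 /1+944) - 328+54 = 62819 /240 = 261.75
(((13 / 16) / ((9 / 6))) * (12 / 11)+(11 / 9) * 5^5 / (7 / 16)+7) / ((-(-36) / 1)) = 12110521 / 49896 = 242.72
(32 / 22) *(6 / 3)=32 / 11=2.91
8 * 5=40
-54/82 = -27/41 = -0.66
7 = 7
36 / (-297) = -4 / 33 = -0.12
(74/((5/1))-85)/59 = -351/295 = -1.19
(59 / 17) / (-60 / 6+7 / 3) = -177 / 391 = -0.45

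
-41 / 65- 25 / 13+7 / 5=-1.15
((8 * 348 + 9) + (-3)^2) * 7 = 19614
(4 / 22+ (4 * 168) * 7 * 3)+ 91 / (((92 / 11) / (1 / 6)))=85700179 / 6072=14114.00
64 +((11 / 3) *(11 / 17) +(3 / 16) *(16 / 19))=64468 / 969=66.53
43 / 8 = 5.38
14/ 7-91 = -89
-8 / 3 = -2.67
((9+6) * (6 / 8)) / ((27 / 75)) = 31.25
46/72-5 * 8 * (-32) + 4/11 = 507277/396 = 1281.00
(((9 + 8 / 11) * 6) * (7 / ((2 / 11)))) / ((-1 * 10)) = -2247 / 10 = -224.70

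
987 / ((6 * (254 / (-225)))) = -74025 / 508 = -145.72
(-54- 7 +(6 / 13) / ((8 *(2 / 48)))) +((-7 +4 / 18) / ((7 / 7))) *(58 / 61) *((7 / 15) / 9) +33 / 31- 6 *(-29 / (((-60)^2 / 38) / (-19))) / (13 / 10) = -16790635 / 195858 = -85.73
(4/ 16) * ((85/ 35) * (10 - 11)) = -17/ 28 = -0.61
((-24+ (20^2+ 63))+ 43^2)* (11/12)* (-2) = -12584/3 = -4194.67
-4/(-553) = 4/553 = 0.01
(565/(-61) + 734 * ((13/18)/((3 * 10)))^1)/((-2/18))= -138481/1830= -75.67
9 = 9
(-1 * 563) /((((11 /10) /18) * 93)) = -33780 /341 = -99.06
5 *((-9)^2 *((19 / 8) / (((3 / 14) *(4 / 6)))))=53865 / 8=6733.12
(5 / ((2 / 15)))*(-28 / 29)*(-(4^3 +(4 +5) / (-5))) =65310 / 29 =2252.07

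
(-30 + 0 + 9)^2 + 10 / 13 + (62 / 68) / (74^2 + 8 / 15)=16040388821 / 36309416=441.77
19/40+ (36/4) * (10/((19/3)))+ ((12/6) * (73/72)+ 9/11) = 17.53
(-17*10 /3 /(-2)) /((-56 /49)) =-595 /24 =-24.79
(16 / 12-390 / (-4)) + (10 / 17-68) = 3205 / 102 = 31.42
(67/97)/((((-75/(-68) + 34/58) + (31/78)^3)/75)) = 1175619533400/39757403677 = 29.57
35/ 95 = 7/ 19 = 0.37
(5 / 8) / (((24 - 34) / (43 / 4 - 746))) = 2941 / 64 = 45.95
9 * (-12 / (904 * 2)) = -27 / 452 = -0.06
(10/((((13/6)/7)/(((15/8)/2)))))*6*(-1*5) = -23625/26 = -908.65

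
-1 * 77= -77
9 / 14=0.64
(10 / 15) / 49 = 2 / 147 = 0.01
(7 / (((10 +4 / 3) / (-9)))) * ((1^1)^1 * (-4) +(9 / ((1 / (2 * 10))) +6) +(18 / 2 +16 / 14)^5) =-48796782075 / 81634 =-597750.72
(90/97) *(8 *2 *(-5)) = -7200/97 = -74.23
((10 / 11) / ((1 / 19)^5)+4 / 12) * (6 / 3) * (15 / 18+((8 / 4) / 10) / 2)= 2079923468 / 495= 4201865.59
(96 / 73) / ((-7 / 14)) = -192 / 73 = -2.63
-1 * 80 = -80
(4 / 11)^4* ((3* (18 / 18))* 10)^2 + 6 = 318246 / 14641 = 21.74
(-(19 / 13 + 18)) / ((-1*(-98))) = -253 / 1274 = -0.20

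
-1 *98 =-98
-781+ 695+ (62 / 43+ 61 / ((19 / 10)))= -42854 / 817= -52.45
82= 82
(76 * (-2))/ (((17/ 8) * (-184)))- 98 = -38166/ 391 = -97.61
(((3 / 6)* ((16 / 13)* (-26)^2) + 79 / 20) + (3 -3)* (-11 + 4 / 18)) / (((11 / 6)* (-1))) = -25197 / 110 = -229.06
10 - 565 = -555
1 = 1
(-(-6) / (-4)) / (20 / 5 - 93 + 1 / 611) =611 / 36252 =0.02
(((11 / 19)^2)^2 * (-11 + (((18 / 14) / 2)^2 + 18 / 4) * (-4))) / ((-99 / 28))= 7996648 / 8210223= 0.97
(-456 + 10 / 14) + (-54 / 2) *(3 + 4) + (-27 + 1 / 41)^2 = 981342 / 11767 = 83.40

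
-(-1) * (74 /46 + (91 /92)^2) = 21897 /8464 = 2.59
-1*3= -3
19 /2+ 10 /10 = 21 /2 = 10.50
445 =445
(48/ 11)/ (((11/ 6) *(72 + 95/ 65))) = 3744/ 115555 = 0.03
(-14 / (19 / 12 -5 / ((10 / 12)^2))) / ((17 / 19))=15960 / 5729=2.79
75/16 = 4.69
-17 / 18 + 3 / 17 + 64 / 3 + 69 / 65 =430159 / 19890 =21.63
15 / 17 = 0.88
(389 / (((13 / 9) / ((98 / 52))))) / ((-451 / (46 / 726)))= -1315209 / 18444998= -0.07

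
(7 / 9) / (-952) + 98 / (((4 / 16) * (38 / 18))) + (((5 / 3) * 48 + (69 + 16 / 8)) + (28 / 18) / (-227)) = 1777353167 / 5279112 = 336.68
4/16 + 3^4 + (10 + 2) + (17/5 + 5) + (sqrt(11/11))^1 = 102.65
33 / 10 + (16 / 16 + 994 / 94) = 6991 / 470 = 14.87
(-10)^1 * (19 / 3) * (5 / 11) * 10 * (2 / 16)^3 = -2375 / 4224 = -0.56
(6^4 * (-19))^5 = -9053010257281494810624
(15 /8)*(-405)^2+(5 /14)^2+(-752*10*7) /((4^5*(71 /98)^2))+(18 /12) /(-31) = 307449.02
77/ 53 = 1.45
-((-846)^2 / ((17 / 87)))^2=-3877215653013264 / 289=-13415971117692.96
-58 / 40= -29 / 20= -1.45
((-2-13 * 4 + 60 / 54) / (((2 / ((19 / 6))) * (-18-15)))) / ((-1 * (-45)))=2261 / 40095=0.06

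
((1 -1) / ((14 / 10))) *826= 0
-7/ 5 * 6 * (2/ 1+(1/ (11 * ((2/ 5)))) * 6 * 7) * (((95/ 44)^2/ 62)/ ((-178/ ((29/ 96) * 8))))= 46534705/ 470045312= 0.10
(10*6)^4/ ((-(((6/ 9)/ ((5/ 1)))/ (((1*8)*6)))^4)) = -217678233600000000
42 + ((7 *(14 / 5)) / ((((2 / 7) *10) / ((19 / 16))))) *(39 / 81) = 991921 / 21600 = 45.92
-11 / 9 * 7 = -77 / 9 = -8.56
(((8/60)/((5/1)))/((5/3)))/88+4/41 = 22041/225500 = 0.10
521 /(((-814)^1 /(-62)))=16151 /407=39.68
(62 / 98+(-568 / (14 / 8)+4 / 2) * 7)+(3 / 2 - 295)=-249985 / 98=-2550.87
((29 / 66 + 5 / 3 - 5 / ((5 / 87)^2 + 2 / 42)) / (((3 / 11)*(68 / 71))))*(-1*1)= 2138671 / 5814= 367.85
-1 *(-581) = 581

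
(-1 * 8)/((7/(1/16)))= -1/14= -0.07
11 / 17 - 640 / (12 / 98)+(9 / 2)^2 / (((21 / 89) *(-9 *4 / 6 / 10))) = -7667011 / 1428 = -5369.06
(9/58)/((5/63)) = 567/290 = 1.96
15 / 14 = 1.07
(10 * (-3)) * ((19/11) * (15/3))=-2850/11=-259.09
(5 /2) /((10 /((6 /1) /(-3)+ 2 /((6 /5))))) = -0.08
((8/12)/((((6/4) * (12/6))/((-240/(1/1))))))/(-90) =16/27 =0.59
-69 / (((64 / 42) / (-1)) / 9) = 13041 / 32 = 407.53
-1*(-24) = 24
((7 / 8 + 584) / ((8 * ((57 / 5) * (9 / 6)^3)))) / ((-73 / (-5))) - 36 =-32238961 / 898776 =-35.87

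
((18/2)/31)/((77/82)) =738/2387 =0.31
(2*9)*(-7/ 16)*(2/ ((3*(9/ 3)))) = -7/ 4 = -1.75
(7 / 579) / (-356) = -7 / 206124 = -0.00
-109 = -109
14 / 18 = 7 / 9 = 0.78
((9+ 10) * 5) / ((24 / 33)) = 1045 / 8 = 130.62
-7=-7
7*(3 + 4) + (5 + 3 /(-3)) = 53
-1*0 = 0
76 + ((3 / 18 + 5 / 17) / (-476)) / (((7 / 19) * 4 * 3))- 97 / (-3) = 441822307 / 4078368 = 108.33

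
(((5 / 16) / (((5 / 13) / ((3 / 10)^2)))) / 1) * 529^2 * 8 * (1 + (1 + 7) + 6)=98224191 / 40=2455604.78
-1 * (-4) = 4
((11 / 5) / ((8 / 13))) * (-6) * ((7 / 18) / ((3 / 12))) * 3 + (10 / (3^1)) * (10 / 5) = -2803 / 30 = -93.43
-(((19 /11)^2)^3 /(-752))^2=-2213314919066161 /1774793800749232384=-0.00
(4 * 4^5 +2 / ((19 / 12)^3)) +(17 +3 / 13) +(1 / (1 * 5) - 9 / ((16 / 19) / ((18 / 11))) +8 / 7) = 1125338692337 / 274634360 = 4097.59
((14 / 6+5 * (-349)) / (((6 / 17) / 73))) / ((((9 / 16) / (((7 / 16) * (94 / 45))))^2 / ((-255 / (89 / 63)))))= 167138351113384 / 973215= 171738363.17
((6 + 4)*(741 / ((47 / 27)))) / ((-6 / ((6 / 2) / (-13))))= 7695 / 47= 163.72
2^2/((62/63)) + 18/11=1944/341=5.70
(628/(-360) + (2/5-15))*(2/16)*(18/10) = -1471/400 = -3.68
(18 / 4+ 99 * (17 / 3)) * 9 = 10179 / 2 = 5089.50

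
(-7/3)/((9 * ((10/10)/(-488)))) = 3416/27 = 126.52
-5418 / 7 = -774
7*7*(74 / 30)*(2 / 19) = 3626 / 285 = 12.72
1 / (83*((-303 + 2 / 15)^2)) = 225 / 1713024467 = 0.00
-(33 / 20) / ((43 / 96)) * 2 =-1584 / 215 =-7.37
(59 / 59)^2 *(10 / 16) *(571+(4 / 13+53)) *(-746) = -3784085 / 13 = -291083.46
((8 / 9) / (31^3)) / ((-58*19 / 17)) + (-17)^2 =289.00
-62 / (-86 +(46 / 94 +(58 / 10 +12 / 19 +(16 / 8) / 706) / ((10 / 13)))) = 244302475 / 303982823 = 0.80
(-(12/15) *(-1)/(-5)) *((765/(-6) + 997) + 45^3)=-14719.12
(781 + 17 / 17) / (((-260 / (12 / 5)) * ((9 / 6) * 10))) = -782 / 1625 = -0.48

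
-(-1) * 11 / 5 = 11 / 5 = 2.20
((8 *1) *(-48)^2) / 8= 2304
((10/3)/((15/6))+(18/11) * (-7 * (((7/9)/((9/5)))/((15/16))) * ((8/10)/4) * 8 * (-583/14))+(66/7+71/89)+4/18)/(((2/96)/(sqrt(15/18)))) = 15929.74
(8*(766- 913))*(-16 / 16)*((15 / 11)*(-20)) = -352800 / 11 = -32072.73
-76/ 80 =-19/ 20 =-0.95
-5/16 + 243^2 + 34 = 945323/16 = 59082.69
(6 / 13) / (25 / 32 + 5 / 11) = 704 / 1885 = 0.37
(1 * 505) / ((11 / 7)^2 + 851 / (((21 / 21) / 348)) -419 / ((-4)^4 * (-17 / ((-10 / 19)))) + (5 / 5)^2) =1023057280 / 599960128513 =0.00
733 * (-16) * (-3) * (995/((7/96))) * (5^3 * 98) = 5881357440000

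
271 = 271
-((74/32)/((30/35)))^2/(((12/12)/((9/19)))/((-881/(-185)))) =-1597253/97280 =-16.42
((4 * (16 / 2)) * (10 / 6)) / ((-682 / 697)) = -55760 / 1023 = -54.51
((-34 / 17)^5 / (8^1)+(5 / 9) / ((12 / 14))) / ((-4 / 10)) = 905 / 108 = 8.38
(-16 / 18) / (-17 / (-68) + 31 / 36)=-4 / 5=-0.80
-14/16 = -7/8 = -0.88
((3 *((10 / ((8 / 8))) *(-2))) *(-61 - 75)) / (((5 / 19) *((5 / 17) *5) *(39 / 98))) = 17219776 / 325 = 52983.93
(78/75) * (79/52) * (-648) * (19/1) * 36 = -17507664/25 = -700306.56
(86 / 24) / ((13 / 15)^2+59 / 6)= 3225 / 9526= 0.34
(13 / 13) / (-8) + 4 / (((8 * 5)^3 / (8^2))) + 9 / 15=479 / 1000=0.48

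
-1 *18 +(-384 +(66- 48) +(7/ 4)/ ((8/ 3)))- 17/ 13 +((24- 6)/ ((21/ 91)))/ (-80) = -802103/ 2080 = -385.63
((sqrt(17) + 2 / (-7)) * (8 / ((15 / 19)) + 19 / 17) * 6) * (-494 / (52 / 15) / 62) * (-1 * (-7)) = 163533 / 527-1144731 * sqrt(17) / 1054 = -4167.72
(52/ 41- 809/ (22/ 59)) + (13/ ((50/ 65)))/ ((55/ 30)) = -9737561/ 4510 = -2159.10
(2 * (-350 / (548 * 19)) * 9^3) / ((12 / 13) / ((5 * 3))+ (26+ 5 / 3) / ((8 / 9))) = -66339000 / 42212851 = -1.57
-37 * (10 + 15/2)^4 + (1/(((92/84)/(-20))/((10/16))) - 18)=-1277042699/368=-3470224.73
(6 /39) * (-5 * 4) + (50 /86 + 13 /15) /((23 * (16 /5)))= -943369 /308568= -3.06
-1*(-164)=164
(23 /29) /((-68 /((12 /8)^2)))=-207 /7888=-0.03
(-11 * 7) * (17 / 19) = -1309 / 19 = -68.89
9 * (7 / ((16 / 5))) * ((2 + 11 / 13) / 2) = 28.02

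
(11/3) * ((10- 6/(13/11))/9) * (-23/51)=-16192/17901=-0.90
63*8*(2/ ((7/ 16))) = 2304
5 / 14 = 0.36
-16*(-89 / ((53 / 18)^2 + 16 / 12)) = 461376 / 3241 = 142.36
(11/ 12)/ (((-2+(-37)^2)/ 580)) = 1595/ 4101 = 0.39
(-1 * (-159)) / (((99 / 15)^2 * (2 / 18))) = 3975 / 121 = 32.85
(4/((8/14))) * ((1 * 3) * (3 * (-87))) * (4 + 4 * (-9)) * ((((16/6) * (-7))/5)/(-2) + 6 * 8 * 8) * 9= 3045506688/5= 609101337.60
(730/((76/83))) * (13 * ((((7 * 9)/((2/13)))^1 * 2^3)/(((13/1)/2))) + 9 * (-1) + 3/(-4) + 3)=793153395/152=5218114.44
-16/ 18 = -8/ 9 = -0.89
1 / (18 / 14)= 7 / 9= 0.78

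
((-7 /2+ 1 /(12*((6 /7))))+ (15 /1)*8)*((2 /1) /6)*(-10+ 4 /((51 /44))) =-1401965 /5508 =-254.53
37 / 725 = 0.05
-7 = -7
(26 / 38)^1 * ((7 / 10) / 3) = 91 / 570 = 0.16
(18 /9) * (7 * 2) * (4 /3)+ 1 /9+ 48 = 769 /9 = 85.44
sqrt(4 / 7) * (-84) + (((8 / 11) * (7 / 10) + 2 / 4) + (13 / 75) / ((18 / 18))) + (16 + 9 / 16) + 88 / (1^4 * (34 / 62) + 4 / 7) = 102995273 / 1069200 - 24 * sqrt(7) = 32.83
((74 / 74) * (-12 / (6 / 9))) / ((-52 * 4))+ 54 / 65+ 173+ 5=178.92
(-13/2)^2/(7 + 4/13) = 2197/380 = 5.78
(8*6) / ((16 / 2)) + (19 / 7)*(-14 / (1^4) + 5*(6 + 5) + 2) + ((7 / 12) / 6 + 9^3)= 429313 / 504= 851.81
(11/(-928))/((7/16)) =-11/406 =-0.03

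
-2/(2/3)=-3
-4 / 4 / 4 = -1 / 4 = -0.25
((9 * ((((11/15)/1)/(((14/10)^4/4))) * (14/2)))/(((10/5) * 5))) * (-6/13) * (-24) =237600/4459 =53.29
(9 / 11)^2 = 81 / 121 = 0.67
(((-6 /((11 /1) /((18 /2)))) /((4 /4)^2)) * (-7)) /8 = 4.30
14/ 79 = 0.18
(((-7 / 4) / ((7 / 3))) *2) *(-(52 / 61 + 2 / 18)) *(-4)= -1058 / 183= -5.78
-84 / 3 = -28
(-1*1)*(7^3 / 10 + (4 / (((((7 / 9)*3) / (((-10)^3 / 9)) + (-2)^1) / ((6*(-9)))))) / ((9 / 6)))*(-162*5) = 172789443 / 2021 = 85497.00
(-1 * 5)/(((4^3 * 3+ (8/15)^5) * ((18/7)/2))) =-2953125/145832768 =-0.02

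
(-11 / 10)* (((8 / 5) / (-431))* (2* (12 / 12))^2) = 176 / 10775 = 0.02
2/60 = 1/30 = 0.03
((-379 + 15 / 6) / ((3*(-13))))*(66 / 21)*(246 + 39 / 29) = 19804653 / 2639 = 7504.61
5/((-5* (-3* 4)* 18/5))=5/216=0.02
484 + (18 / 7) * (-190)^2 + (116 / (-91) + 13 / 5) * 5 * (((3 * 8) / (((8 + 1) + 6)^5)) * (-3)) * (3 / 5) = 93312.57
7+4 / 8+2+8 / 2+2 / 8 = 55 / 4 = 13.75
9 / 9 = 1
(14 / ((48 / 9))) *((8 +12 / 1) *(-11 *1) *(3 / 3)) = -1155 / 2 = -577.50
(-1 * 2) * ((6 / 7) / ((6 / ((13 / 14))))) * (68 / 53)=-884 / 2597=-0.34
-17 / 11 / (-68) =1 / 44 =0.02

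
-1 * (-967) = 967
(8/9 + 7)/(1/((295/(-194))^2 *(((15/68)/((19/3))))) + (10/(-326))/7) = 0.64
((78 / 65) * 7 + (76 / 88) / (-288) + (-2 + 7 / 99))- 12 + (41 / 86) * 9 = -51253 / 41280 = -1.24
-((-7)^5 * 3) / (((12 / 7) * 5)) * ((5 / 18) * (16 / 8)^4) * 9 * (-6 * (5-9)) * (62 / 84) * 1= 4168136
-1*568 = -568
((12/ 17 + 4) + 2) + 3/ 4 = 507/ 68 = 7.46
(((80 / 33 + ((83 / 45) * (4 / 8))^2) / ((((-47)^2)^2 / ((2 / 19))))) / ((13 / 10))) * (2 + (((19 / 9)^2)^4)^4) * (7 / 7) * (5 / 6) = 24275560270540439539727961665172480658748028617 / 22124712781357624269892466202756221447824782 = 1097.21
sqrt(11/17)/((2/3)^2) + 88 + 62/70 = 9 * sqrt(187)/68 + 3111/35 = 90.70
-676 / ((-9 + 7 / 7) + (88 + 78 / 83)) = -8.35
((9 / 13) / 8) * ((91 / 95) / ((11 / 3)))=189 / 8360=0.02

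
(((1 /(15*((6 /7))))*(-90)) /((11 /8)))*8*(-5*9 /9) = 2240 /11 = 203.64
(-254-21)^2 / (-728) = -75625 / 728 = -103.88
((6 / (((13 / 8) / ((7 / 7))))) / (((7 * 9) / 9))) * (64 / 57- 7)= -3.10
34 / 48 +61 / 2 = 749 / 24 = 31.21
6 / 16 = 3 / 8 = 0.38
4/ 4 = 1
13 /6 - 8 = -35 /6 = -5.83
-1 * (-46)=46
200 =200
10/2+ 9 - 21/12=49/4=12.25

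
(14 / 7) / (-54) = -1 / 27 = -0.04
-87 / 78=-29 / 26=-1.12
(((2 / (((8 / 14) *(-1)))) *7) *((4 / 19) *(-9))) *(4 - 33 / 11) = 46.42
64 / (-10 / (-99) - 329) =-6336 / 32561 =-0.19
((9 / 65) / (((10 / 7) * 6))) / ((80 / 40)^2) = 21 / 5200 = 0.00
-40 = -40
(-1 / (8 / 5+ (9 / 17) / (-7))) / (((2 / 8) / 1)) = -2380 / 907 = -2.62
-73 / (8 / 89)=-6497 / 8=-812.12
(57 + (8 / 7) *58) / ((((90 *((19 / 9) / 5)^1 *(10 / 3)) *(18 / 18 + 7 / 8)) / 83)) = 143258 / 3325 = 43.09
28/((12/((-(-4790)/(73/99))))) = 1106490/73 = 15157.40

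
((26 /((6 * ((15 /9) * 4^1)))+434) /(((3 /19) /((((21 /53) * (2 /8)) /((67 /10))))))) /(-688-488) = -165167 /4772544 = -0.03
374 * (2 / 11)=68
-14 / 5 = -2.80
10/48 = 5/24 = 0.21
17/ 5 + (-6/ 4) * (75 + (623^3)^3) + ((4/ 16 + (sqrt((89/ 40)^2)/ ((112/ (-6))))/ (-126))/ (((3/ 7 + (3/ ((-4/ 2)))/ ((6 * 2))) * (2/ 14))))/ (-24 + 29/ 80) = -10226226043452212531834937575983/ 482205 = -21207216937717801623448400.00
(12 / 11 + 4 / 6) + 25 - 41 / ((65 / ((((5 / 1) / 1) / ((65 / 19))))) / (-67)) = 2468504 / 27885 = 88.52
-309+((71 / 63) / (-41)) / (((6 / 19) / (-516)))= -682133 / 2583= -264.09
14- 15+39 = 38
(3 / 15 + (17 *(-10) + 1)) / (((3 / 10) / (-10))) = 16880 / 3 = 5626.67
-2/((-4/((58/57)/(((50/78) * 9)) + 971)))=4151779/8550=485.59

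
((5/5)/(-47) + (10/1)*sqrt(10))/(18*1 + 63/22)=-22/21573 + 220*sqrt(10)/459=1.51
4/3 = 1.33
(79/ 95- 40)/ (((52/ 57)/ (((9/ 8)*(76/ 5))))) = -1908873/ 2600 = -734.18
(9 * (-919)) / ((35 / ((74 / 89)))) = -612054 / 3115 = -196.49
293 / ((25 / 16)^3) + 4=1262628 / 15625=80.81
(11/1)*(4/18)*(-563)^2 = 6973318/9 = 774813.11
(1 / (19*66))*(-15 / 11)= -5 / 4598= -0.00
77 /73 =1.05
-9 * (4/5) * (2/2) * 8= -288/5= -57.60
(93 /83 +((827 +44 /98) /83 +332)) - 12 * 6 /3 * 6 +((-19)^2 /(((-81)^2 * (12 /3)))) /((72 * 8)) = 12239836911899 /61478984448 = 199.09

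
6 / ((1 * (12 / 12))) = 6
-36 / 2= -18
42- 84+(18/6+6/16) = -309/8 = -38.62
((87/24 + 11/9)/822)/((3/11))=3839/177552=0.02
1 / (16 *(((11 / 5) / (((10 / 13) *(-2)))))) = -25 / 572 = -0.04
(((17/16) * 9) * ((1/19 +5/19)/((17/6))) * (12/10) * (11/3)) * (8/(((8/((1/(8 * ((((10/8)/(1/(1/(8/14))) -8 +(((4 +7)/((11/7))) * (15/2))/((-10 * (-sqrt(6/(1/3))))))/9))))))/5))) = -745767/156883 -112266 * sqrt(2)/156883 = -5.77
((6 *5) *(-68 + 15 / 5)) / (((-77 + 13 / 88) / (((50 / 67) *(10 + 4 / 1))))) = 265.09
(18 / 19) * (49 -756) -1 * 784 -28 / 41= -1133034 / 779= -1454.47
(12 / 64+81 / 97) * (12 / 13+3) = 80937 / 20176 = 4.01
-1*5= -5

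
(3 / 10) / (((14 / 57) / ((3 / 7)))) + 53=52453 / 980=53.52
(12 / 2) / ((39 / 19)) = 38 / 13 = 2.92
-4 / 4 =-1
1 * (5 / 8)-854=-6827 / 8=-853.38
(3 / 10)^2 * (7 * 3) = 189 / 100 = 1.89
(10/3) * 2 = 20/3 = 6.67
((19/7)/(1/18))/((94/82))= 14022/329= 42.62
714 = 714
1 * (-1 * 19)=-19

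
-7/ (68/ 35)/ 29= -245/ 1972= -0.12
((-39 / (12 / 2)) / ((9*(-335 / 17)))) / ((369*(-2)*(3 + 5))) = -221 / 35601120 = -0.00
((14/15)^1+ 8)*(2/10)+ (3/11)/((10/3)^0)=1699/825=2.06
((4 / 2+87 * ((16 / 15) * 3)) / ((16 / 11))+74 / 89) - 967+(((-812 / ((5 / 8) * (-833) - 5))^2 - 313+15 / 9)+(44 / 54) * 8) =-434830628911 / 404184600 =-1075.82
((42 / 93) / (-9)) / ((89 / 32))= -448 / 24831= -0.02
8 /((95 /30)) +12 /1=276 /19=14.53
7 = 7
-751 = -751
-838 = -838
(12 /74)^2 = 36 /1369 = 0.03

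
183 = 183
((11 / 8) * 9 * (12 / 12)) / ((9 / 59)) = 649 / 8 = 81.12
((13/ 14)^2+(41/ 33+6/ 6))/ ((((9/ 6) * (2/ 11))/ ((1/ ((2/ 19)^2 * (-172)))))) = -168587/ 28224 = -5.97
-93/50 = -1.86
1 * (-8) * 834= -6672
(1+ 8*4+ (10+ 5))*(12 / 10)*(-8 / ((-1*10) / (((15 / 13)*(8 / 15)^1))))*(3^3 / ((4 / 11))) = 684288 / 325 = 2105.50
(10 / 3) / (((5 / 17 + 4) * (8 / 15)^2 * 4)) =6375 / 9344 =0.68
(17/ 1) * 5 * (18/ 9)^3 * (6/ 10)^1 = 408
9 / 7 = 1.29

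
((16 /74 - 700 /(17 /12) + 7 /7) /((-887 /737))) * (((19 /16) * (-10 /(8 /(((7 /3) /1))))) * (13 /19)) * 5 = -173275977875 /35707072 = -4852.71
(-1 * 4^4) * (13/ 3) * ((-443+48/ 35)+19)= 49227776/ 105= 468835.96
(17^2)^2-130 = 83391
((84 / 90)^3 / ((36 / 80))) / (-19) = -0.10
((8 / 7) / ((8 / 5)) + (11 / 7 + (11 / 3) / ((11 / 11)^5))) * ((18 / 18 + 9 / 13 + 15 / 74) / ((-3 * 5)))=-45575 / 60606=-0.75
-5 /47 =-0.11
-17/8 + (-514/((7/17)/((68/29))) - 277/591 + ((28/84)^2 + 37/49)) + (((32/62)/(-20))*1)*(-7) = -9149110328123/3124096920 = -2928.56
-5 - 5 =-10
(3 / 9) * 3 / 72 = 1 / 72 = 0.01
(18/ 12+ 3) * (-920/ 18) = -230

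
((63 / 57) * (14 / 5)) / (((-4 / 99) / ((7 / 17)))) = -31.54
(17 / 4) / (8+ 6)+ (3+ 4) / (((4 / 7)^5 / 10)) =4118803 / 3584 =1149.22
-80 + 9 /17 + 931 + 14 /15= 217378 /255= 852.46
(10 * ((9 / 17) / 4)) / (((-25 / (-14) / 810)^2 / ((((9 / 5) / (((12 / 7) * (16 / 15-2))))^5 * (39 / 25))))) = -765538.26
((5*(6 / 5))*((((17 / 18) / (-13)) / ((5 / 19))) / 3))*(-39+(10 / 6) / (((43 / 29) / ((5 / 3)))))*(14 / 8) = 8121512 / 226395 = 35.87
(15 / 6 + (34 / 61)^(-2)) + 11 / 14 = 52635 / 8092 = 6.50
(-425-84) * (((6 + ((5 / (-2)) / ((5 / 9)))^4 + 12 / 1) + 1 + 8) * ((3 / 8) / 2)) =-41712.15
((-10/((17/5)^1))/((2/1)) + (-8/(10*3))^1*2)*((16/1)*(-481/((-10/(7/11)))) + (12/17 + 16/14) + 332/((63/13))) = -2408475568/2145825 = -1122.40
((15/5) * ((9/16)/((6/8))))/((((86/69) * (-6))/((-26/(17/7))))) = 18837/5848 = 3.22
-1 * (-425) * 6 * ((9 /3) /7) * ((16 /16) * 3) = 22950 /7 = 3278.57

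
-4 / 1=-4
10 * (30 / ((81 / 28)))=2800 / 27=103.70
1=1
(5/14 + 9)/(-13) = -131/182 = -0.72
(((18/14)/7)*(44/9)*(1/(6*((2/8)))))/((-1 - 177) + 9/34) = -2992/888321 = -0.00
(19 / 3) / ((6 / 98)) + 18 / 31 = 29023 / 279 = 104.03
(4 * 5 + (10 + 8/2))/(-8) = -17/4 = -4.25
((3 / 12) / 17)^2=1 / 4624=0.00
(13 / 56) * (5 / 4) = 65 / 224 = 0.29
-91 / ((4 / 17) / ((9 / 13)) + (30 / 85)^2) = -195.94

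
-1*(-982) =982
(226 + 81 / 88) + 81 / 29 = 586229 / 2552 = 229.71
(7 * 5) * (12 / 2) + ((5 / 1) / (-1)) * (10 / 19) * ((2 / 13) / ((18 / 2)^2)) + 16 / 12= 4228046 / 20007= 211.33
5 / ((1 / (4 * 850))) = 17000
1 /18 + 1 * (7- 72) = -64.94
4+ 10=14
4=4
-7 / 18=-0.39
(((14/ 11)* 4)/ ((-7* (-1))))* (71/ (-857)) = -568/ 9427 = -0.06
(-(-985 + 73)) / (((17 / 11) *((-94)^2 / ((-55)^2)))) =202.03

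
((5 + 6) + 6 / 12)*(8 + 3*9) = 402.50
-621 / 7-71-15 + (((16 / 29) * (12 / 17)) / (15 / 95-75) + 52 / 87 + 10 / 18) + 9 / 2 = -829662443 / 4907322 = -169.07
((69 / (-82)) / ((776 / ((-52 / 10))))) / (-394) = -897 / 62677520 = -0.00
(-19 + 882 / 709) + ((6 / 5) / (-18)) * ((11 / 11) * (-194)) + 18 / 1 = 140141 / 10635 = 13.18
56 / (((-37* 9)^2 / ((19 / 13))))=1064 / 1441557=0.00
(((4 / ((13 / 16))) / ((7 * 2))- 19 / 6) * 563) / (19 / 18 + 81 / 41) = -106435713 / 203567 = -522.85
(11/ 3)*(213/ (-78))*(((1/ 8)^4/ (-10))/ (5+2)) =0.00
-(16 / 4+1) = -5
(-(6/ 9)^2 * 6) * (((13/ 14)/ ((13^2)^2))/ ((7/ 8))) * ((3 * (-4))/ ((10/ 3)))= 192/ 538265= 0.00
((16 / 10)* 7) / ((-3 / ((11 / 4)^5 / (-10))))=1127357 / 19200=58.72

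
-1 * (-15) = 15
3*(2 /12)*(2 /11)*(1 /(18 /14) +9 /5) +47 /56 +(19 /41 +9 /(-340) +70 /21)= 93588343 /19320840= 4.84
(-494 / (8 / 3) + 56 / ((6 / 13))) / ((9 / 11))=-8437 / 108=-78.12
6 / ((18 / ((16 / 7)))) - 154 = -3218 / 21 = -153.24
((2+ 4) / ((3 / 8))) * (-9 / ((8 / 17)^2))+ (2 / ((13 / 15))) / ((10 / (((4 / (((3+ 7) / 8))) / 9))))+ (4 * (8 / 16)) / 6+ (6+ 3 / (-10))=-33495 / 52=-644.13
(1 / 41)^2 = 1 / 1681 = 0.00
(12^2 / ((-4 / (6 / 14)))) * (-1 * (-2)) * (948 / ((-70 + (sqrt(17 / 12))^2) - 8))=2457216 / 6433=381.97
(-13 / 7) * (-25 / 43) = 325 / 301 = 1.08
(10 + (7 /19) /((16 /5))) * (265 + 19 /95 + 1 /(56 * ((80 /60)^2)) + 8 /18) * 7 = 2195793745 /116736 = 18809.91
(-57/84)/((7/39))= -741/196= -3.78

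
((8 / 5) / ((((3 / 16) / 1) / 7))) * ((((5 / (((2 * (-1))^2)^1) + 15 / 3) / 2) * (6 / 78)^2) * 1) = 560 / 507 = 1.10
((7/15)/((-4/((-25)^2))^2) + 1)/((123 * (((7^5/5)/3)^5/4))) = 46146628125/219935253624890243732348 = 0.00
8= 8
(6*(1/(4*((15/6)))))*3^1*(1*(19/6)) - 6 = -3/10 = -0.30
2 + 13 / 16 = 45 / 16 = 2.81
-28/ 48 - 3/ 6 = -13/ 12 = -1.08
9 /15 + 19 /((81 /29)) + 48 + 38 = 37828 /405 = 93.40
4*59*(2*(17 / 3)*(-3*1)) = -8024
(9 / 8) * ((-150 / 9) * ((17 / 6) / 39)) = -425 / 312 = -1.36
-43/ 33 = -1.30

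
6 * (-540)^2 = 1749600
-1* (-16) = 16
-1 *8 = -8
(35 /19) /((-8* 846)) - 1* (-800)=102873565 /128592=800.00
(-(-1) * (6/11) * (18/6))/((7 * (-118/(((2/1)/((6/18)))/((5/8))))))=-432/22715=-0.02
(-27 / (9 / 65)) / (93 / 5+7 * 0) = -10.48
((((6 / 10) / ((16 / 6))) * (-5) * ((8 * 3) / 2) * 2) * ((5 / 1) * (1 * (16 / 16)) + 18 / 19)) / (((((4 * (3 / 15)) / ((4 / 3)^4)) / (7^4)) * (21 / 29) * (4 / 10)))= -899208800 / 171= -5258530.99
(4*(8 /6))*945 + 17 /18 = 90737 /18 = 5040.94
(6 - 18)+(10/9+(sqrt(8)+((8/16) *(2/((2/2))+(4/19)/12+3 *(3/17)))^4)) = -5.43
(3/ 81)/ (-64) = -1/ 1728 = -0.00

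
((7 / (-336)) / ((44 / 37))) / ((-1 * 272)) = 37 / 574464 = 0.00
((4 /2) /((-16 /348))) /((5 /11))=-957 /10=-95.70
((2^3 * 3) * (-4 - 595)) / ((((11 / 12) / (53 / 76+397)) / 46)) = -59963014800 / 209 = -286904377.03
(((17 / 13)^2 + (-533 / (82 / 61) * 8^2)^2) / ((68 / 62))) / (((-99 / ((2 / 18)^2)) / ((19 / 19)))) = -3373608877823 / 46077174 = -73216.49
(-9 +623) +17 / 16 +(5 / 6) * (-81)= 547.56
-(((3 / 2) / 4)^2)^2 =-81 / 4096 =-0.02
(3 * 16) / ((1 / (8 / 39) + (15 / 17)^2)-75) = -36992 / 53443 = -0.69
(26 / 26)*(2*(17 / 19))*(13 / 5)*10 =884 / 19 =46.53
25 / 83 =0.30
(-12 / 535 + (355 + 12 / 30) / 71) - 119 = -4330928 / 37985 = -114.02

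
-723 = -723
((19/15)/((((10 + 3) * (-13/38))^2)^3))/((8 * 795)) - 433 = -120300244974907731613/277829665085585925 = -433.00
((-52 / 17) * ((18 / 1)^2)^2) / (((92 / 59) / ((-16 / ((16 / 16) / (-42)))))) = -54107149824 / 391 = -138381457.35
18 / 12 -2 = -1 / 2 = -0.50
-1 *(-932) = 932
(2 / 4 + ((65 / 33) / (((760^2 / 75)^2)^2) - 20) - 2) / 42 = -67387578171674065189 / 131640850381874921472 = -0.51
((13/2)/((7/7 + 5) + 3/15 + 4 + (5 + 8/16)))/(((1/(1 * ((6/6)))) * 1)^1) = 65/157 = 0.41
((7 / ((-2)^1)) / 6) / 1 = -7 / 12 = -0.58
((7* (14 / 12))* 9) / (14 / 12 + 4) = 14.23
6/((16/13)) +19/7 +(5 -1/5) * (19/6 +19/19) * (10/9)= 15025/504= 29.81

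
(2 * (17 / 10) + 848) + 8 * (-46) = 2417 / 5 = 483.40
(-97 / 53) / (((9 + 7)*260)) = -97 / 220480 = -0.00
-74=-74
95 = 95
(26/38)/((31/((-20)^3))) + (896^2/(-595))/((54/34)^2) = -1527450944/2146905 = -711.47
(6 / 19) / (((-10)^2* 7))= 3 / 6650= 0.00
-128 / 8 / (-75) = 16 / 75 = 0.21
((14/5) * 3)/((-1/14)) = -588/5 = -117.60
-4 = -4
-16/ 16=-1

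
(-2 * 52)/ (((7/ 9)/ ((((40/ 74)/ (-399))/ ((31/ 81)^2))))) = 40940640/ 33103567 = 1.24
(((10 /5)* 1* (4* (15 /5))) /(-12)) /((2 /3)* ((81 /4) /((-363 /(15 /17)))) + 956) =-8228 /3932849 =-0.00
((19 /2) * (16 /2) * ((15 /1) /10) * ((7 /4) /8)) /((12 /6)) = 399 /32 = 12.47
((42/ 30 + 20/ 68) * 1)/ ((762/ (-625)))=-3000/ 2159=-1.39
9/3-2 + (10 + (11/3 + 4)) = 56/3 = 18.67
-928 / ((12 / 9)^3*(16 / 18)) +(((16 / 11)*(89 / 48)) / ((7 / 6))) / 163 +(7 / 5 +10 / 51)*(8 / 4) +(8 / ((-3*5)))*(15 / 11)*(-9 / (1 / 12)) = -18367606351 / 51208080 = -358.69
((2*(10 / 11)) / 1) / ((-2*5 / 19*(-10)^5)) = 19 / 550000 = 0.00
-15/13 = -1.15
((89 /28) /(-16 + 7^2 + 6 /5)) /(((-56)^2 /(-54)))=-1335 /834176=-0.00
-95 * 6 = -570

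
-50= -50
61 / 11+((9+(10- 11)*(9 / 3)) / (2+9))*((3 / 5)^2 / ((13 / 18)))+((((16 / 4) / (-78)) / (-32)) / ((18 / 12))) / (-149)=223109941 / 38352600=5.82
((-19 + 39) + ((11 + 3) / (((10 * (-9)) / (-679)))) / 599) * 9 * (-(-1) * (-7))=-3806971 / 2995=-1271.11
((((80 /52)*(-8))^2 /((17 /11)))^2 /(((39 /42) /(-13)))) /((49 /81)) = -12846366720000 /57778903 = -222336.63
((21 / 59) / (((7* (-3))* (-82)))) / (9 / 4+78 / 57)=38 / 665225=0.00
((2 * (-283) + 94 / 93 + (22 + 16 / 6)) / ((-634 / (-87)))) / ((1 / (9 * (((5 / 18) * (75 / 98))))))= -273234375 / 1926092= -141.86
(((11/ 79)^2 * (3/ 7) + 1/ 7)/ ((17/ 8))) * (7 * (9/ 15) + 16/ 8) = 1637792/ 3713395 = 0.44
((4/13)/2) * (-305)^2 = 186050/13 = 14311.54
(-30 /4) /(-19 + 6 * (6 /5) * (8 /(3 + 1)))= 1.63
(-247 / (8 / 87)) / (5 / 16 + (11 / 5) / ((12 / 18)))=-214890 / 289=-743.56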